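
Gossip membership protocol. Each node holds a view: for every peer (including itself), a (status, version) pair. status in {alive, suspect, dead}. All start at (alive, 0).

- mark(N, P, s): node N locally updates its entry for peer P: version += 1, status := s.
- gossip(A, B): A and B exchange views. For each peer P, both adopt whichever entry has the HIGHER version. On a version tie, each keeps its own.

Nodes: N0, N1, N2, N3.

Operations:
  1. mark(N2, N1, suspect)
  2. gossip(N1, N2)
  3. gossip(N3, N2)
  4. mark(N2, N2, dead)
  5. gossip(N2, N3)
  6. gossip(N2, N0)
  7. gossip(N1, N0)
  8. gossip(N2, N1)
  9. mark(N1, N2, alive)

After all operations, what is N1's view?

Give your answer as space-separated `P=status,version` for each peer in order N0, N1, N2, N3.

Answer: N0=alive,0 N1=suspect,1 N2=alive,2 N3=alive,0

Derivation:
Op 1: N2 marks N1=suspect -> (suspect,v1)
Op 2: gossip N1<->N2 -> N1.N0=(alive,v0) N1.N1=(suspect,v1) N1.N2=(alive,v0) N1.N3=(alive,v0) | N2.N0=(alive,v0) N2.N1=(suspect,v1) N2.N2=(alive,v0) N2.N3=(alive,v0)
Op 3: gossip N3<->N2 -> N3.N0=(alive,v0) N3.N1=(suspect,v1) N3.N2=(alive,v0) N3.N3=(alive,v0) | N2.N0=(alive,v0) N2.N1=(suspect,v1) N2.N2=(alive,v0) N2.N3=(alive,v0)
Op 4: N2 marks N2=dead -> (dead,v1)
Op 5: gossip N2<->N3 -> N2.N0=(alive,v0) N2.N1=(suspect,v1) N2.N2=(dead,v1) N2.N3=(alive,v0) | N3.N0=(alive,v0) N3.N1=(suspect,v1) N3.N2=(dead,v1) N3.N3=(alive,v0)
Op 6: gossip N2<->N0 -> N2.N0=(alive,v0) N2.N1=(suspect,v1) N2.N2=(dead,v1) N2.N3=(alive,v0) | N0.N0=(alive,v0) N0.N1=(suspect,v1) N0.N2=(dead,v1) N0.N3=(alive,v0)
Op 7: gossip N1<->N0 -> N1.N0=(alive,v0) N1.N1=(suspect,v1) N1.N2=(dead,v1) N1.N3=(alive,v0) | N0.N0=(alive,v0) N0.N1=(suspect,v1) N0.N2=(dead,v1) N0.N3=(alive,v0)
Op 8: gossip N2<->N1 -> N2.N0=(alive,v0) N2.N1=(suspect,v1) N2.N2=(dead,v1) N2.N3=(alive,v0) | N1.N0=(alive,v0) N1.N1=(suspect,v1) N1.N2=(dead,v1) N1.N3=(alive,v0)
Op 9: N1 marks N2=alive -> (alive,v2)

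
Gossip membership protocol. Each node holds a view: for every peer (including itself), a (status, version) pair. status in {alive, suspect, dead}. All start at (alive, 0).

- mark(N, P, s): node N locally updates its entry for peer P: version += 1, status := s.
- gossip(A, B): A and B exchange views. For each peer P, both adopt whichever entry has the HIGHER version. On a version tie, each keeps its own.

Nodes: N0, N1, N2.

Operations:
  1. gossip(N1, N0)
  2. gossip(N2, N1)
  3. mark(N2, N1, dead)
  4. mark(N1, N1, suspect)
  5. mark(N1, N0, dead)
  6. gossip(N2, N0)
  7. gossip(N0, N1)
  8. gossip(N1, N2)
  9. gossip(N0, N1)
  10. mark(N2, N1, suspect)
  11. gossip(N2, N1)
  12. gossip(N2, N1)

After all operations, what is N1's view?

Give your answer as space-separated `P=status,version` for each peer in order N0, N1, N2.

Op 1: gossip N1<->N0 -> N1.N0=(alive,v0) N1.N1=(alive,v0) N1.N2=(alive,v0) | N0.N0=(alive,v0) N0.N1=(alive,v0) N0.N2=(alive,v0)
Op 2: gossip N2<->N1 -> N2.N0=(alive,v0) N2.N1=(alive,v0) N2.N2=(alive,v0) | N1.N0=(alive,v0) N1.N1=(alive,v0) N1.N2=(alive,v0)
Op 3: N2 marks N1=dead -> (dead,v1)
Op 4: N1 marks N1=suspect -> (suspect,v1)
Op 5: N1 marks N0=dead -> (dead,v1)
Op 6: gossip N2<->N0 -> N2.N0=(alive,v0) N2.N1=(dead,v1) N2.N2=(alive,v0) | N0.N0=(alive,v0) N0.N1=(dead,v1) N0.N2=(alive,v0)
Op 7: gossip N0<->N1 -> N0.N0=(dead,v1) N0.N1=(dead,v1) N0.N2=(alive,v0) | N1.N0=(dead,v1) N1.N1=(suspect,v1) N1.N2=(alive,v0)
Op 8: gossip N1<->N2 -> N1.N0=(dead,v1) N1.N1=(suspect,v1) N1.N2=(alive,v0) | N2.N0=(dead,v1) N2.N1=(dead,v1) N2.N2=(alive,v0)
Op 9: gossip N0<->N1 -> N0.N0=(dead,v1) N0.N1=(dead,v1) N0.N2=(alive,v0) | N1.N0=(dead,v1) N1.N1=(suspect,v1) N1.N2=(alive,v0)
Op 10: N2 marks N1=suspect -> (suspect,v2)
Op 11: gossip N2<->N1 -> N2.N0=(dead,v1) N2.N1=(suspect,v2) N2.N2=(alive,v0) | N1.N0=(dead,v1) N1.N1=(suspect,v2) N1.N2=(alive,v0)
Op 12: gossip N2<->N1 -> N2.N0=(dead,v1) N2.N1=(suspect,v2) N2.N2=(alive,v0) | N1.N0=(dead,v1) N1.N1=(suspect,v2) N1.N2=(alive,v0)

Answer: N0=dead,1 N1=suspect,2 N2=alive,0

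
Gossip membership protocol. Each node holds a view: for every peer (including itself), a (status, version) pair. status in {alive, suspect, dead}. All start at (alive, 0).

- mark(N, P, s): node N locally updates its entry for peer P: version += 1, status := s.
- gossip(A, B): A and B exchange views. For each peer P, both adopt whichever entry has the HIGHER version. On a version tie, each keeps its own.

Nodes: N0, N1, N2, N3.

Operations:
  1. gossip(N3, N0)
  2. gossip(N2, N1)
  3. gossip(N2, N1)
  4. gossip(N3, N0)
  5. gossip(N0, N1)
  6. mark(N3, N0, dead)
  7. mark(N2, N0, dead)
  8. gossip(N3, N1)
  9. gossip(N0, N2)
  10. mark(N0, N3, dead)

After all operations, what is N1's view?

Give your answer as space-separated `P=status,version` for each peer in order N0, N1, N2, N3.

Op 1: gossip N3<->N0 -> N3.N0=(alive,v0) N3.N1=(alive,v0) N3.N2=(alive,v0) N3.N3=(alive,v0) | N0.N0=(alive,v0) N0.N1=(alive,v0) N0.N2=(alive,v0) N0.N3=(alive,v0)
Op 2: gossip N2<->N1 -> N2.N0=(alive,v0) N2.N1=(alive,v0) N2.N2=(alive,v0) N2.N3=(alive,v0) | N1.N0=(alive,v0) N1.N1=(alive,v0) N1.N2=(alive,v0) N1.N3=(alive,v0)
Op 3: gossip N2<->N1 -> N2.N0=(alive,v0) N2.N1=(alive,v0) N2.N2=(alive,v0) N2.N3=(alive,v0) | N1.N0=(alive,v0) N1.N1=(alive,v0) N1.N2=(alive,v0) N1.N3=(alive,v0)
Op 4: gossip N3<->N0 -> N3.N0=(alive,v0) N3.N1=(alive,v0) N3.N2=(alive,v0) N3.N3=(alive,v0) | N0.N0=(alive,v0) N0.N1=(alive,v0) N0.N2=(alive,v0) N0.N3=(alive,v0)
Op 5: gossip N0<->N1 -> N0.N0=(alive,v0) N0.N1=(alive,v0) N0.N2=(alive,v0) N0.N3=(alive,v0) | N1.N0=(alive,v0) N1.N1=(alive,v0) N1.N2=(alive,v0) N1.N3=(alive,v0)
Op 6: N3 marks N0=dead -> (dead,v1)
Op 7: N2 marks N0=dead -> (dead,v1)
Op 8: gossip N3<->N1 -> N3.N0=(dead,v1) N3.N1=(alive,v0) N3.N2=(alive,v0) N3.N3=(alive,v0) | N1.N0=(dead,v1) N1.N1=(alive,v0) N1.N2=(alive,v0) N1.N3=(alive,v0)
Op 9: gossip N0<->N2 -> N0.N0=(dead,v1) N0.N1=(alive,v0) N0.N2=(alive,v0) N0.N3=(alive,v0) | N2.N0=(dead,v1) N2.N1=(alive,v0) N2.N2=(alive,v0) N2.N3=(alive,v0)
Op 10: N0 marks N3=dead -> (dead,v1)

Answer: N0=dead,1 N1=alive,0 N2=alive,0 N3=alive,0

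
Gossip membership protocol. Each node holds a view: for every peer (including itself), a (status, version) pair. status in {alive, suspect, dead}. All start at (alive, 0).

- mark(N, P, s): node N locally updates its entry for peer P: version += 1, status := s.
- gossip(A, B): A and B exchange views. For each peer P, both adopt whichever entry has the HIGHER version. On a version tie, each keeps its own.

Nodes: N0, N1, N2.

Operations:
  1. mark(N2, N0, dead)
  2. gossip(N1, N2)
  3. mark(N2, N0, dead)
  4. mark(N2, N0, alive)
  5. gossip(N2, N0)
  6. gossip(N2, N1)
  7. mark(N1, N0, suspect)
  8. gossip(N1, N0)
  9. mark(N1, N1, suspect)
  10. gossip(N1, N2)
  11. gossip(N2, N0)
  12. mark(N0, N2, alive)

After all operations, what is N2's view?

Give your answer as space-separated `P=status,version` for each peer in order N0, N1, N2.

Answer: N0=suspect,4 N1=suspect,1 N2=alive,0

Derivation:
Op 1: N2 marks N0=dead -> (dead,v1)
Op 2: gossip N1<->N2 -> N1.N0=(dead,v1) N1.N1=(alive,v0) N1.N2=(alive,v0) | N2.N0=(dead,v1) N2.N1=(alive,v0) N2.N2=(alive,v0)
Op 3: N2 marks N0=dead -> (dead,v2)
Op 4: N2 marks N0=alive -> (alive,v3)
Op 5: gossip N2<->N0 -> N2.N0=(alive,v3) N2.N1=(alive,v0) N2.N2=(alive,v0) | N0.N0=(alive,v3) N0.N1=(alive,v0) N0.N2=(alive,v0)
Op 6: gossip N2<->N1 -> N2.N0=(alive,v3) N2.N1=(alive,v0) N2.N2=(alive,v0) | N1.N0=(alive,v3) N1.N1=(alive,v0) N1.N2=(alive,v0)
Op 7: N1 marks N0=suspect -> (suspect,v4)
Op 8: gossip N1<->N0 -> N1.N0=(suspect,v4) N1.N1=(alive,v0) N1.N2=(alive,v0) | N0.N0=(suspect,v4) N0.N1=(alive,v0) N0.N2=(alive,v0)
Op 9: N1 marks N1=suspect -> (suspect,v1)
Op 10: gossip N1<->N2 -> N1.N0=(suspect,v4) N1.N1=(suspect,v1) N1.N2=(alive,v0) | N2.N0=(suspect,v4) N2.N1=(suspect,v1) N2.N2=(alive,v0)
Op 11: gossip N2<->N0 -> N2.N0=(suspect,v4) N2.N1=(suspect,v1) N2.N2=(alive,v0) | N0.N0=(suspect,v4) N0.N1=(suspect,v1) N0.N2=(alive,v0)
Op 12: N0 marks N2=alive -> (alive,v1)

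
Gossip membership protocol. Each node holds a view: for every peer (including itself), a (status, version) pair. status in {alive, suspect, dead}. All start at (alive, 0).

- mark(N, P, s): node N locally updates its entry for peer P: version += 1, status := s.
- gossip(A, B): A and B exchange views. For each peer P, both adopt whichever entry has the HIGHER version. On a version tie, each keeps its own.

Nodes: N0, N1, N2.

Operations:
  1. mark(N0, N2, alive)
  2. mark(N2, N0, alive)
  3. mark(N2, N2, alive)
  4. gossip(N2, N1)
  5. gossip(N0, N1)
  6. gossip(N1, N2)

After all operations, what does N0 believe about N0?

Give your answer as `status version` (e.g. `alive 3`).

Op 1: N0 marks N2=alive -> (alive,v1)
Op 2: N2 marks N0=alive -> (alive,v1)
Op 3: N2 marks N2=alive -> (alive,v1)
Op 4: gossip N2<->N1 -> N2.N0=(alive,v1) N2.N1=(alive,v0) N2.N2=(alive,v1) | N1.N0=(alive,v1) N1.N1=(alive,v0) N1.N2=(alive,v1)
Op 5: gossip N0<->N1 -> N0.N0=(alive,v1) N0.N1=(alive,v0) N0.N2=(alive,v1) | N1.N0=(alive,v1) N1.N1=(alive,v0) N1.N2=(alive,v1)
Op 6: gossip N1<->N2 -> N1.N0=(alive,v1) N1.N1=(alive,v0) N1.N2=(alive,v1) | N2.N0=(alive,v1) N2.N1=(alive,v0) N2.N2=(alive,v1)

Answer: alive 1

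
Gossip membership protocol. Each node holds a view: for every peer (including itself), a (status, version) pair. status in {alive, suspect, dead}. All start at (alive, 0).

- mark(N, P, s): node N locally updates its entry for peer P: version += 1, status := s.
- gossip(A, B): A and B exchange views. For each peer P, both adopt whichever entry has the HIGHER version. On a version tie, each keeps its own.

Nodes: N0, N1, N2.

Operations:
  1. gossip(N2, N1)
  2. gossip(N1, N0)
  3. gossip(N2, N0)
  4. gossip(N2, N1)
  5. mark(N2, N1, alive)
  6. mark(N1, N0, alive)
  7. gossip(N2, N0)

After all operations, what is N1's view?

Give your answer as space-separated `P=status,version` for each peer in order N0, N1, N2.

Op 1: gossip N2<->N1 -> N2.N0=(alive,v0) N2.N1=(alive,v0) N2.N2=(alive,v0) | N1.N0=(alive,v0) N1.N1=(alive,v0) N1.N2=(alive,v0)
Op 2: gossip N1<->N0 -> N1.N0=(alive,v0) N1.N1=(alive,v0) N1.N2=(alive,v0) | N0.N0=(alive,v0) N0.N1=(alive,v0) N0.N2=(alive,v0)
Op 3: gossip N2<->N0 -> N2.N0=(alive,v0) N2.N1=(alive,v0) N2.N2=(alive,v0) | N0.N0=(alive,v0) N0.N1=(alive,v0) N0.N2=(alive,v0)
Op 4: gossip N2<->N1 -> N2.N0=(alive,v0) N2.N1=(alive,v0) N2.N2=(alive,v0) | N1.N0=(alive,v0) N1.N1=(alive,v0) N1.N2=(alive,v0)
Op 5: N2 marks N1=alive -> (alive,v1)
Op 6: N1 marks N0=alive -> (alive,v1)
Op 7: gossip N2<->N0 -> N2.N0=(alive,v0) N2.N1=(alive,v1) N2.N2=(alive,v0) | N0.N0=(alive,v0) N0.N1=(alive,v1) N0.N2=(alive,v0)

Answer: N0=alive,1 N1=alive,0 N2=alive,0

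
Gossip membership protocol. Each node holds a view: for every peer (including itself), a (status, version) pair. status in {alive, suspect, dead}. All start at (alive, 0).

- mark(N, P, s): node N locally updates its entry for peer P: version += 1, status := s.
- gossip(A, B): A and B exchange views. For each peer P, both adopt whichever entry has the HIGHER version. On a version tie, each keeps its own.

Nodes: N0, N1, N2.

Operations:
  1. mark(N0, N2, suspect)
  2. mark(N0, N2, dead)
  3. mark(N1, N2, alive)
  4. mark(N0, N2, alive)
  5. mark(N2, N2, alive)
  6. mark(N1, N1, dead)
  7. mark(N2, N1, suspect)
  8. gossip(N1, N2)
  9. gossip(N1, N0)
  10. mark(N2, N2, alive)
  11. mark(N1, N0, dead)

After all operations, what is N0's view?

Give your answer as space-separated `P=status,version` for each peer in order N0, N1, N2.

Answer: N0=alive,0 N1=dead,1 N2=alive,3

Derivation:
Op 1: N0 marks N2=suspect -> (suspect,v1)
Op 2: N0 marks N2=dead -> (dead,v2)
Op 3: N1 marks N2=alive -> (alive,v1)
Op 4: N0 marks N2=alive -> (alive,v3)
Op 5: N2 marks N2=alive -> (alive,v1)
Op 6: N1 marks N1=dead -> (dead,v1)
Op 7: N2 marks N1=suspect -> (suspect,v1)
Op 8: gossip N1<->N2 -> N1.N0=(alive,v0) N1.N1=(dead,v1) N1.N2=(alive,v1) | N2.N0=(alive,v0) N2.N1=(suspect,v1) N2.N2=(alive,v1)
Op 9: gossip N1<->N0 -> N1.N0=(alive,v0) N1.N1=(dead,v1) N1.N2=(alive,v3) | N0.N0=(alive,v0) N0.N1=(dead,v1) N0.N2=(alive,v3)
Op 10: N2 marks N2=alive -> (alive,v2)
Op 11: N1 marks N0=dead -> (dead,v1)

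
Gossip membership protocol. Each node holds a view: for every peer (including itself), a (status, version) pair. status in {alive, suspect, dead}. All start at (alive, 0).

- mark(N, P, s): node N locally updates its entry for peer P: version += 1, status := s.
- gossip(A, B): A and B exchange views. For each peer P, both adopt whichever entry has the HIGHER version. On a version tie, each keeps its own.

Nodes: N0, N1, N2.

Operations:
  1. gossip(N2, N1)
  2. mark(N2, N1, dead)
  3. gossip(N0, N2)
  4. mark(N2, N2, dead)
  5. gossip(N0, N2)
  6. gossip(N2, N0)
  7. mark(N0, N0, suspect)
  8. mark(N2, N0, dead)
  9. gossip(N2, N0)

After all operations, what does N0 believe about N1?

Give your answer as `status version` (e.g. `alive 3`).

Op 1: gossip N2<->N1 -> N2.N0=(alive,v0) N2.N1=(alive,v0) N2.N2=(alive,v0) | N1.N0=(alive,v0) N1.N1=(alive,v0) N1.N2=(alive,v0)
Op 2: N2 marks N1=dead -> (dead,v1)
Op 3: gossip N0<->N2 -> N0.N0=(alive,v0) N0.N1=(dead,v1) N0.N2=(alive,v0) | N2.N0=(alive,v0) N2.N1=(dead,v1) N2.N2=(alive,v0)
Op 4: N2 marks N2=dead -> (dead,v1)
Op 5: gossip N0<->N2 -> N0.N0=(alive,v0) N0.N1=(dead,v1) N0.N2=(dead,v1) | N2.N0=(alive,v0) N2.N1=(dead,v1) N2.N2=(dead,v1)
Op 6: gossip N2<->N0 -> N2.N0=(alive,v0) N2.N1=(dead,v1) N2.N2=(dead,v1) | N0.N0=(alive,v0) N0.N1=(dead,v1) N0.N2=(dead,v1)
Op 7: N0 marks N0=suspect -> (suspect,v1)
Op 8: N2 marks N0=dead -> (dead,v1)
Op 9: gossip N2<->N0 -> N2.N0=(dead,v1) N2.N1=(dead,v1) N2.N2=(dead,v1) | N0.N0=(suspect,v1) N0.N1=(dead,v1) N0.N2=(dead,v1)

Answer: dead 1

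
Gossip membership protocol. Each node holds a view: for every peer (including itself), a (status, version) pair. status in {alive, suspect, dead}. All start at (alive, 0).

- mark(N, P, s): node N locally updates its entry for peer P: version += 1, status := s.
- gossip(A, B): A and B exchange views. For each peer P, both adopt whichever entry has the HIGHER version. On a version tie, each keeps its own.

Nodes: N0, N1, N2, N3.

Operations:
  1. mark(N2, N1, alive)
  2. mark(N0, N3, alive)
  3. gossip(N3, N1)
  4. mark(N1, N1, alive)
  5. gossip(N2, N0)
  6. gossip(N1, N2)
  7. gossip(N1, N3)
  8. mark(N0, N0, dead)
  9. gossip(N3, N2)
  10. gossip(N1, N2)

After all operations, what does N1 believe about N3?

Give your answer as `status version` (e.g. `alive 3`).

Answer: alive 1

Derivation:
Op 1: N2 marks N1=alive -> (alive,v1)
Op 2: N0 marks N3=alive -> (alive,v1)
Op 3: gossip N3<->N1 -> N3.N0=(alive,v0) N3.N1=(alive,v0) N3.N2=(alive,v0) N3.N3=(alive,v0) | N1.N0=(alive,v0) N1.N1=(alive,v0) N1.N2=(alive,v0) N1.N3=(alive,v0)
Op 4: N1 marks N1=alive -> (alive,v1)
Op 5: gossip N2<->N0 -> N2.N0=(alive,v0) N2.N1=(alive,v1) N2.N2=(alive,v0) N2.N3=(alive,v1) | N0.N0=(alive,v0) N0.N1=(alive,v1) N0.N2=(alive,v0) N0.N3=(alive,v1)
Op 6: gossip N1<->N2 -> N1.N0=(alive,v0) N1.N1=(alive,v1) N1.N2=(alive,v0) N1.N3=(alive,v1) | N2.N0=(alive,v0) N2.N1=(alive,v1) N2.N2=(alive,v0) N2.N3=(alive,v1)
Op 7: gossip N1<->N3 -> N1.N0=(alive,v0) N1.N1=(alive,v1) N1.N2=(alive,v0) N1.N3=(alive,v1) | N3.N0=(alive,v0) N3.N1=(alive,v1) N3.N2=(alive,v0) N3.N3=(alive,v1)
Op 8: N0 marks N0=dead -> (dead,v1)
Op 9: gossip N3<->N2 -> N3.N0=(alive,v0) N3.N1=(alive,v1) N3.N2=(alive,v0) N3.N3=(alive,v1) | N2.N0=(alive,v0) N2.N1=(alive,v1) N2.N2=(alive,v0) N2.N3=(alive,v1)
Op 10: gossip N1<->N2 -> N1.N0=(alive,v0) N1.N1=(alive,v1) N1.N2=(alive,v0) N1.N3=(alive,v1) | N2.N0=(alive,v0) N2.N1=(alive,v1) N2.N2=(alive,v0) N2.N3=(alive,v1)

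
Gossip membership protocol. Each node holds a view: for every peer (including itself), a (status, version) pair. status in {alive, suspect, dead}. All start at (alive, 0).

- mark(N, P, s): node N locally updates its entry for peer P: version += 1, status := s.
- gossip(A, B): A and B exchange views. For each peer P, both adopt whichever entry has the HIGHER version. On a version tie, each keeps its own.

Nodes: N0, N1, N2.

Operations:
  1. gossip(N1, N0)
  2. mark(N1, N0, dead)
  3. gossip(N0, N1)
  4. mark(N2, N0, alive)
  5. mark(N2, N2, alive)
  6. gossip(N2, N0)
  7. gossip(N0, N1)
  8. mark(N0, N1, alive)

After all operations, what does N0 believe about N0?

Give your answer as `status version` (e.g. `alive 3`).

Op 1: gossip N1<->N0 -> N1.N0=(alive,v0) N1.N1=(alive,v0) N1.N2=(alive,v0) | N0.N0=(alive,v0) N0.N1=(alive,v0) N0.N2=(alive,v0)
Op 2: N1 marks N0=dead -> (dead,v1)
Op 3: gossip N0<->N1 -> N0.N0=(dead,v1) N0.N1=(alive,v0) N0.N2=(alive,v0) | N1.N0=(dead,v1) N1.N1=(alive,v0) N1.N2=(alive,v0)
Op 4: N2 marks N0=alive -> (alive,v1)
Op 5: N2 marks N2=alive -> (alive,v1)
Op 6: gossip N2<->N0 -> N2.N0=(alive,v1) N2.N1=(alive,v0) N2.N2=(alive,v1) | N0.N0=(dead,v1) N0.N1=(alive,v0) N0.N2=(alive,v1)
Op 7: gossip N0<->N1 -> N0.N0=(dead,v1) N0.N1=(alive,v0) N0.N2=(alive,v1) | N1.N0=(dead,v1) N1.N1=(alive,v0) N1.N2=(alive,v1)
Op 8: N0 marks N1=alive -> (alive,v1)

Answer: dead 1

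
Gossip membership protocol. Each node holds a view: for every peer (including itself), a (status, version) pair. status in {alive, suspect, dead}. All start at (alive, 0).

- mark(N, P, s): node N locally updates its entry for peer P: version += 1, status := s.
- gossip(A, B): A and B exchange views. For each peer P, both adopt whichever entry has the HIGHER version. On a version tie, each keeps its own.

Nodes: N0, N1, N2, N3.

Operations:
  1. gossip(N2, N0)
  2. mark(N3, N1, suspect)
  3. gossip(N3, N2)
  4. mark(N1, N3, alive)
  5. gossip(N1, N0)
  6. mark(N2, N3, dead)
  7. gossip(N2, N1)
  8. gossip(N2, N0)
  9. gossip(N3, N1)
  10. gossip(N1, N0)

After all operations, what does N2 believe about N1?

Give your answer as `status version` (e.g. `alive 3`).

Op 1: gossip N2<->N0 -> N2.N0=(alive,v0) N2.N1=(alive,v0) N2.N2=(alive,v0) N2.N3=(alive,v0) | N0.N0=(alive,v0) N0.N1=(alive,v0) N0.N2=(alive,v0) N0.N3=(alive,v0)
Op 2: N3 marks N1=suspect -> (suspect,v1)
Op 3: gossip N3<->N2 -> N3.N0=(alive,v0) N3.N1=(suspect,v1) N3.N2=(alive,v0) N3.N3=(alive,v0) | N2.N0=(alive,v0) N2.N1=(suspect,v1) N2.N2=(alive,v0) N2.N3=(alive,v0)
Op 4: N1 marks N3=alive -> (alive,v1)
Op 5: gossip N1<->N0 -> N1.N0=(alive,v0) N1.N1=(alive,v0) N1.N2=(alive,v0) N1.N3=(alive,v1) | N0.N0=(alive,v0) N0.N1=(alive,v0) N0.N2=(alive,v0) N0.N3=(alive,v1)
Op 6: N2 marks N3=dead -> (dead,v1)
Op 7: gossip N2<->N1 -> N2.N0=(alive,v0) N2.N1=(suspect,v1) N2.N2=(alive,v0) N2.N3=(dead,v1) | N1.N0=(alive,v0) N1.N1=(suspect,v1) N1.N2=(alive,v0) N1.N3=(alive,v1)
Op 8: gossip N2<->N0 -> N2.N0=(alive,v0) N2.N1=(suspect,v1) N2.N2=(alive,v0) N2.N3=(dead,v1) | N0.N0=(alive,v0) N0.N1=(suspect,v1) N0.N2=(alive,v0) N0.N3=(alive,v1)
Op 9: gossip N3<->N1 -> N3.N0=(alive,v0) N3.N1=(suspect,v1) N3.N2=(alive,v0) N3.N3=(alive,v1) | N1.N0=(alive,v0) N1.N1=(suspect,v1) N1.N2=(alive,v0) N1.N3=(alive,v1)
Op 10: gossip N1<->N0 -> N1.N0=(alive,v0) N1.N1=(suspect,v1) N1.N2=(alive,v0) N1.N3=(alive,v1) | N0.N0=(alive,v0) N0.N1=(suspect,v1) N0.N2=(alive,v0) N0.N3=(alive,v1)

Answer: suspect 1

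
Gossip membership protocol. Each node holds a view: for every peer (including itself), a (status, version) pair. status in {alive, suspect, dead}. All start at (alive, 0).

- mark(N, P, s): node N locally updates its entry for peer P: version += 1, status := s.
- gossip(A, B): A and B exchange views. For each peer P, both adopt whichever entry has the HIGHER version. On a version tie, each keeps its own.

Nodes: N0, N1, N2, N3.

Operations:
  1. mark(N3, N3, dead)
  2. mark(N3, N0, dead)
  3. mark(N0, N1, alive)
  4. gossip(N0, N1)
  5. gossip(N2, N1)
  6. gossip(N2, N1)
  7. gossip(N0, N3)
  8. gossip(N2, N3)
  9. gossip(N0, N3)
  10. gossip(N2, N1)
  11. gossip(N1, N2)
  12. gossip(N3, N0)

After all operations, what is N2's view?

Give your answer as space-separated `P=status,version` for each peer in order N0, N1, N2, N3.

Op 1: N3 marks N3=dead -> (dead,v1)
Op 2: N3 marks N0=dead -> (dead,v1)
Op 3: N0 marks N1=alive -> (alive,v1)
Op 4: gossip N0<->N1 -> N0.N0=(alive,v0) N0.N1=(alive,v1) N0.N2=(alive,v0) N0.N3=(alive,v0) | N1.N0=(alive,v0) N1.N1=(alive,v1) N1.N2=(alive,v0) N1.N3=(alive,v0)
Op 5: gossip N2<->N1 -> N2.N0=(alive,v0) N2.N1=(alive,v1) N2.N2=(alive,v0) N2.N3=(alive,v0) | N1.N0=(alive,v0) N1.N1=(alive,v1) N1.N2=(alive,v0) N1.N3=(alive,v0)
Op 6: gossip N2<->N1 -> N2.N0=(alive,v0) N2.N1=(alive,v1) N2.N2=(alive,v0) N2.N3=(alive,v0) | N1.N0=(alive,v0) N1.N1=(alive,v1) N1.N2=(alive,v0) N1.N3=(alive,v0)
Op 7: gossip N0<->N3 -> N0.N0=(dead,v1) N0.N1=(alive,v1) N0.N2=(alive,v0) N0.N3=(dead,v1) | N3.N0=(dead,v1) N3.N1=(alive,v1) N3.N2=(alive,v0) N3.N3=(dead,v1)
Op 8: gossip N2<->N3 -> N2.N0=(dead,v1) N2.N1=(alive,v1) N2.N2=(alive,v0) N2.N3=(dead,v1) | N3.N0=(dead,v1) N3.N1=(alive,v1) N3.N2=(alive,v0) N3.N3=(dead,v1)
Op 9: gossip N0<->N3 -> N0.N0=(dead,v1) N0.N1=(alive,v1) N0.N2=(alive,v0) N0.N3=(dead,v1) | N3.N0=(dead,v1) N3.N1=(alive,v1) N3.N2=(alive,v0) N3.N3=(dead,v1)
Op 10: gossip N2<->N1 -> N2.N0=(dead,v1) N2.N1=(alive,v1) N2.N2=(alive,v0) N2.N3=(dead,v1) | N1.N0=(dead,v1) N1.N1=(alive,v1) N1.N2=(alive,v0) N1.N3=(dead,v1)
Op 11: gossip N1<->N2 -> N1.N0=(dead,v1) N1.N1=(alive,v1) N1.N2=(alive,v0) N1.N3=(dead,v1) | N2.N0=(dead,v1) N2.N1=(alive,v1) N2.N2=(alive,v0) N2.N3=(dead,v1)
Op 12: gossip N3<->N0 -> N3.N0=(dead,v1) N3.N1=(alive,v1) N3.N2=(alive,v0) N3.N3=(dead,v1) | N0.N0=(dead,v1) N0.N1=(alive,v1) N0.N2=(alive,v0) N0.N3=(dead,v1)

Answer: N0=dead,1 N1=alive,1 N2=alive,0 N3=dead,1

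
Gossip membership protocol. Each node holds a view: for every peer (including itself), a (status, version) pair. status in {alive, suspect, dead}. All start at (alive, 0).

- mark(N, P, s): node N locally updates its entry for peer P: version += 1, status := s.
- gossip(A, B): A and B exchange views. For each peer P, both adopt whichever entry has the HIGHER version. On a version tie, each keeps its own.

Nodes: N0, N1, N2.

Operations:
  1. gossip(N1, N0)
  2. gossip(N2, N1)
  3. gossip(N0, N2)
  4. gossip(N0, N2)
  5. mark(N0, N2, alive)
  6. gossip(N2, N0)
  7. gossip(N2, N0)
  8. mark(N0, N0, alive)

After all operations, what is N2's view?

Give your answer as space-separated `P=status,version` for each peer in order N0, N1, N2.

Answer: N0=alive,0 N1=alive,0 N2=alive,1

Derivation:
Op 1: gossip N1<->N0 -> N1.N0=(alive,v0) N1.N1=(alive,v0) N1.N2=(alive,v0) | N0.N0=(alive,v0) N0.N1=(alive,v0) N0.N2=(alive,v0)
Op 2: gossip N2<->N1 -> N2.N0=(alive,v0) N2.N1=(alive,v0) N2.N2=(alive,v0) | N1.N0=(alive,v0) N1.N1=(alive,v0) N1.N2=(alive,v0)
Op 3: gossip N0<->N2 -> N0.N0=(alive,v0) N0.N1=(alive,v0) N0.N2=(alive,v0) | N2.N0=(alive,v0) N2.N1=(alive,v0) N2.N2=(alive,v0)
Op 4: gossip N0<->N2 -> N0.N0=(alive,v0) N0.N1=(alive,v0) N0.N2=(alive,v0) | N2.N0=(alive,v0) N2.N1=(alive,v0) N2.N2=(alive,v0)
Op 5: N0 marks N2=alive -> (alive,v1)
Op 6: gossip N2<->N0 -> N2.N0=(alive,v0) N2.N1=(alive,v0) N2.N2=(alive,v1) | N0.N0=(alive,v0) N0.N1=(alive,v0) N0.N2=(alive,v1)
Op 7: gossip N2<->N0 -> N2.N0=(alive,v0) N2.N1=(alive,v0) N2.N2=(alive,v1) | N0.N0=(alive,v0) N0.N1=(alive,v0) N0.N2=(alive,v1)
Op 8: N0 marks N0=alive -> (alive,v1)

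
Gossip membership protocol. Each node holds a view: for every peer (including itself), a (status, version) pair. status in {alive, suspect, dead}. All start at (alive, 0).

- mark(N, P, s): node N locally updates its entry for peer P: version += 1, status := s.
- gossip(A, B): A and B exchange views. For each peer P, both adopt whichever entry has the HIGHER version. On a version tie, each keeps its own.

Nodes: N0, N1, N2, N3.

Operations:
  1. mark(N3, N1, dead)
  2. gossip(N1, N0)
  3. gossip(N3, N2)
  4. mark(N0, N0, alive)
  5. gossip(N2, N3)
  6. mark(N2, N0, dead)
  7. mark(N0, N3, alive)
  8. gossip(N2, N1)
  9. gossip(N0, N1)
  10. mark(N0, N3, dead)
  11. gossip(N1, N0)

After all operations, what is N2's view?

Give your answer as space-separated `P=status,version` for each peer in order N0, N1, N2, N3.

Op 1: N3 marks N1=dead -> (dead,v1)
Op 2: gossip N1<->N0 -> N1.N0=(alive,v0) N1.N1=(alive,v0) N1.N2=(alive,v0) N1.N3=(alive,v0) | N0.N0=(alive,v0) N0.N1=(alive,v0) N0.N2=(alive,v0) N0.N3=(alive,v0)
Op 3: gossip N3<->N2 -> N3.N0=(alive,v0) N3.N1=(dead,v1) N3.N2=(alive,v0) N3.N3=(alive,v0) | N2.N0=(alive,v0) N2.N1=(dead,v1) N2.N2=(alive,v0) N2.N3=(alive,v0)
Op 4: N0 marks N0=alive -> (alive,v1)
Op 5: gossip N2<->N3 -> N2.N0=(alive,v0) N2.N1=(dead,v1) N2.N2=(alive,v0) N2.N3=(alive,v0) | N3.N0=(alive,v0) N3.N1=(dead,v1) N3.N2=(alive,v0) N3.N3=(alive,v0)
Op 6: N2 marks N0=dead -> (dead,v1)
Op 7: N0 marks N3=alive -> (alive,v1)
Op 8: gossip N2<->N1 -> N2.N0=(dead,v1) N2.N1=(dead,v1) N2.N2=(alive,v0) N2.N3=(alive,v0) | N1.N0=(dead,v1) N1.N1=(dead,v1) N1.N2=(alive,v0) N1.N3=(alive,v0)
Op 9: gossip N0<->N1 -> N0.N0=(alive,v1) N0.N1=(dead,v1) N0.N2=(alive,v0) N0.N3=(alive,v1) | N1.N0=(dead,v1) N1.N1=(dead,v1) N1.N2=(alive,v0) N1.N3=(alive,v1)
Op 10: N0 marks N3=dead -> (dead,v2)
Op 11: gossip N1<->N0 -> N1.N0=(dead,v1) N1.N1=(dead,v1) N1.N2=(alive,v0) N1.N3=(dead,v2) | N0.N0=(alive,v1) N0.N1=(dead,v1) N0.N2=(alive,v0) N0.N3=(dead,v2)

Answer: N0=dead,1 N1=dead,1 N2=alive,0 N3=alive,0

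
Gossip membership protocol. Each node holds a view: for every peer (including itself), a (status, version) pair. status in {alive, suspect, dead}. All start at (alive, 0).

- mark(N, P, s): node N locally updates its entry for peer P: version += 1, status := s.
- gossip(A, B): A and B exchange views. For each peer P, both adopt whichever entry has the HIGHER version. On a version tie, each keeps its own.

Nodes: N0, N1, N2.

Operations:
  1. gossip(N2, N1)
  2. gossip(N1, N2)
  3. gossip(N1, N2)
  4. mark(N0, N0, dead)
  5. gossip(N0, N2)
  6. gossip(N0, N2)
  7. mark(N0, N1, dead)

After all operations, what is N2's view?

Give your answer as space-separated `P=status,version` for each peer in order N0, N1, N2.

Answer: N0=dead,1 N1=alive,0 N2=alive,0

Derivation:
Op 1: gossip N2<->N1 -> N2.N0=(alive,v0) N2.N1=(alive,v0) N2.N2=(alive,v0) | N1.N0=(alive,v0) N1.N1=(alive,v0) N1.N2=(alive,v0)
Op 2: gossip N1<->N2 -> N1.N0=(alive,v0) N1.N1=(alive,v0) N1.N2=(alive,v0) | N2.N0=(alive,v0) N2.N1=(alive,v0) N2.N2=(alive,v0)
Op 3: gossip N1<->N2 -> N1.N0=(alive,v0) N1.N1=(alive,v0) N1.N2=(alive,v0) | N2.N0=(alive,v0) N2.N1=(alive,v0) N2.N2=(alive,v0)
Op 4: N0 marks N0=dead -> (dead,v1)
Op 5: gossip N0<->N2 -> N0.N0=(dead,v1) N0.N1=(alive,v0) N0.N2=(alive,v0) | N2.N0=(dead,v1) N2.N1=(alive,v0) N2.N2=(alive,v0)
Op 6: gossip N0<->N2 -> N0.N0=(dead,v1) N0.N1=(alive,v0) N0.N2=(alive,v0) | N2.N0=(dead,v1) N2.N1=(alive,v0) N2.N2=(alive,v0)
Op 7: N0 marks N1=dead -> (dead,v1)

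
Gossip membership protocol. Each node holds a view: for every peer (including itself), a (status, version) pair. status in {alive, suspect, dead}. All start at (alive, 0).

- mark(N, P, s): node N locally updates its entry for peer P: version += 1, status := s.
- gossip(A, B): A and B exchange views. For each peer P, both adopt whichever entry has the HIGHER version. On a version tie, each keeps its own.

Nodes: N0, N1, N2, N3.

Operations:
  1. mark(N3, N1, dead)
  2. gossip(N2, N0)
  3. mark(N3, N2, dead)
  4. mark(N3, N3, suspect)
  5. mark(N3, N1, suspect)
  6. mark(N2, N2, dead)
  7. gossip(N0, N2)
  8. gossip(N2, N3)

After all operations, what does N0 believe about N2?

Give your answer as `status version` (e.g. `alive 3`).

Op 1: N3 marks N1=dead -> (dead,v1)
Op 2: gossip N2<->N0 -> N2.N0=(alive,v0) N2.N1=(alive,v0) N2.N2=(alive,v0) N2.N3=(alive,v0) | N0.N0=(alive,v0) N0.N1=(alive,v0) N0.N2=(alive,v0) N0.N3=(alive,v0)
Op 3: N3 marks N2=dead -> (dead,v1)
Op 4: N3 marks N3=suspect -> (suspect,v1)
Op 5: N3 marks N1=suspect -> (suspect,v2)
Op 6: N2 marks N2=dead -> (dead,v1)
Op 7: gossip N0<->N2 -> N0.N0=(alive,v0) N0.N1=(alive,v0) N0.N2=(dead,v1) N0.N3=(alive,v0) | N2.N0=(alive,v0) N2.N1=(alive,v0) N2.N2=(dead,v1) N2.N3=(alive,v0)
Op 8: gossip N2<->N3 -> N2.N0=(alive,v0) N2.N1=(suspect,v2) N2.N2=(dead,v1) N2.N3=(suspect,v1) | N3.N0=(alive,v0) N3.N1=(suspect,v2) N3.N2=(dead,v1) N3.N3=(suspect,v1)

Answer: dead 1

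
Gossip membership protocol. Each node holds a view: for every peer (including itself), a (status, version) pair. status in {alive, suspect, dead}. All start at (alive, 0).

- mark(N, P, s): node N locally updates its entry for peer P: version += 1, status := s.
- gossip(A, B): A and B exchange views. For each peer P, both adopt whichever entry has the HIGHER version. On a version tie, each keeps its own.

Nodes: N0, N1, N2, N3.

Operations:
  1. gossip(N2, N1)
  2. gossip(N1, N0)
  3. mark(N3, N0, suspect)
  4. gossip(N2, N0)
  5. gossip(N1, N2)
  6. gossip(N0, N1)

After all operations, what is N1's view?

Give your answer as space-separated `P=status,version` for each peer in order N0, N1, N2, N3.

Op 1: gossip N2<->N1 -> N2.N0=(alive,v0) N2.N1=(alive,v0) N2.N2=(alive,v0) N2.N3=(alive,v0) | N1.N0=(alive,v0) N1.N1=(alive,v0) N1.N2=(alive,v0) N1.N3=(alive,v0)
Op 2: gossip N1<->N0 -> N1.N0=(alive,v0) N1.N1=(alive,v0) N1.N2=(alive,v0) N1.N3=(alive,v0) | N0.N0=(alive,v0) N0.N1=(alive,v0) N0.N2=(alive,v0) N0.N3=(alive,v0)
Op 3: N3 marks N0=suspect -> (suspect,v1)
Op 4: gossip N2<->N0 -> N2.N0=(alive,v0) N2.N1=(alive,v0) N2.N2=(alive,v0) N2.N3=(alive,v0) | N0.N0=(alive,v0) N0.N1=(alive,v0) N0.N2=(alive,v0) N0.N3=(alive,v0)
Op 5: gossip N1<->N2 -> N1.N0=(alive,v0) N1.N1=(alive,v0) N1.N2=(alive,v0) N1.N3=(alive,v0) | N2.N0=(alive,v0) N2.N1=(alive,v0) N2.N2=(alive,v0) N2.N3=(alive,v0)
Op 6: gossip N0<->N1 -> N0.N0=(alive,v0) N0.N1=(alive,v0) N0.N2=(alive,v0) N0.N3=(alive,v0) | N1.N0=(alive,v0) N1.N1=(alive,v0) N1.N2=(alive,v0) N1.N3=(alive,v0)

Answer: N0=alive,0 N1=alive,0 N2=alive,0 N3=alive,0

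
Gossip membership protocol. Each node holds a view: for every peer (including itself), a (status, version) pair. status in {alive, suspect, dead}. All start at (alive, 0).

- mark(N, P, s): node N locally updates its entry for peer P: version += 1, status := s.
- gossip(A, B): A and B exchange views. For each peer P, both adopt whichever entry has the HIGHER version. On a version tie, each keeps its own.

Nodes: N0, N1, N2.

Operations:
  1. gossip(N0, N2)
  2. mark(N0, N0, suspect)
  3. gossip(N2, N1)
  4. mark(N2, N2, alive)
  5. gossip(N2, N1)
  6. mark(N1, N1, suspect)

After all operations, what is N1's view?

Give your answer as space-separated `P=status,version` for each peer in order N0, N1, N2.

Answer: N0=alive,0 N1=suspect,1 N2=alive,1

Derivation:
Op 1: gossip N0<->N2 -> N0.N0=(alive,v0) N0.N1=(alive,v0) N0.N2=(alive,v0) | N2.N0=(alive,v0) N2.N1=(alive,v0) N2.N2=(alive,v0)
Op 2: N0 marks N0=suspect -> (suspect,v1)
Op 3: gossip N2<->N1 -> N2.N0=(alive,v0) N2.N1=(alive,v0) N2.N2=(alive,v0) | N1.N0=(alive,v0) N1.N1=(alive,v0) N1.N2=(alive,v0)
Op 4: N2 marks N2=alive -> (alive,v1)
Op 5: gossip N2<->N1 -> N2.N0=(alive,v0) N2.N1=(alive,v0) N2.N2=(alive,v1) | N1.N0=(alive,v0) N1.N1=(alive,v0) N1.N2=(alive,v1)
Op 6: N1 marks N1=suspect -> (suspect,v1)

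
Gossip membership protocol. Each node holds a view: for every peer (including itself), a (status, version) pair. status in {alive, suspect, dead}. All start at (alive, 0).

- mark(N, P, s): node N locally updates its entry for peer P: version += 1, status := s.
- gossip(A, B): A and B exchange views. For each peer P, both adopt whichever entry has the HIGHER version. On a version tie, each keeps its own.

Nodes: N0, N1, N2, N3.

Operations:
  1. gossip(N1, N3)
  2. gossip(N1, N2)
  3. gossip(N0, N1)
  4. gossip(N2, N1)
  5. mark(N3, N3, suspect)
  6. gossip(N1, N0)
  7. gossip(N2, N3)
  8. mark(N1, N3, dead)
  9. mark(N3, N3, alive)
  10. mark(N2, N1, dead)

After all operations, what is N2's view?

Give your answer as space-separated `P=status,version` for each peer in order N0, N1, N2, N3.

Op 1: gossip N1<->N3 -> N1.N0=(alive,v0) N1.N1=(alive,v0) N1.N2=(alive,v0) N1.N3=(alive,v0) | N3.N0=(alive,v0) N3.N1=(alive,v0) N3.N2=(alive,v0) N3.N3=(alive,v0)
Op 2: gossip N1<->N2 -> N1.N0=(alive,v0) N1.N1=(alive,v0) N1.N2=(alive,v0) N1.N3=(alive,v0) | N2.N0=(alive,v0) N2.N1=(alive,v0) N2.N2=(alive,v0) N2.N3=(alive,v0)
Op 3: gossip N0<->N1 -> N0.N0=(alive,v0) N0.N1=(alive,v0) N0.N2=(alive,v0) N0.N3=(alive,v0) | N1.N0=(alive,v0) N1.N1=(alive,v0) N1.N2=(alive,v0) N1.N3=(alive,v0)
Op 4: gossip N2<->N1 -> N2.N0=(alive,v0) N2.N1=(alive,v0) N2.N2=(alive,v0) N2.N3=(alive,v0) | N1.N0=(alive,v0) N1.N1=(alive,v0) N1.N2=(alive,v0) N1.N3=(alive,v0)
Op 5: N3 marks N3=suspect -> (suspect,v1)
Op 6: gossip N1<->N0 -> N1.N0=(alive,v0) N1.N1=(alive,v0) N1.N2=(alive,v0) N1.N3=(alive,v0) | N0.N0=(alive,v0) N0.N1=(alive,v0) N0.N2=(alive,v0) N0.N3=(alive,v0)
Op 7: gossip N2<->N3 -> N2.N0=(alive,v0) N2.N1=(alive,v0) N2.N2=(alive,v0) N2.N3=(suspect,v1) | N3.N0=(alive,v0) N3.N1=(alive,v0) N3.N2=(alive,v0) N3.N3=(suspect,v1)
Op 8: N1 marks N3=dead -> (dead,v1)
Op 9: N3 marks N3=alive -> (alive,v2)
Op 10: N2 marks N1=dead -> (dead,v1)

Answer: N0=alive,0 N1=dead,1 N2=alive,0 N3=suspect,1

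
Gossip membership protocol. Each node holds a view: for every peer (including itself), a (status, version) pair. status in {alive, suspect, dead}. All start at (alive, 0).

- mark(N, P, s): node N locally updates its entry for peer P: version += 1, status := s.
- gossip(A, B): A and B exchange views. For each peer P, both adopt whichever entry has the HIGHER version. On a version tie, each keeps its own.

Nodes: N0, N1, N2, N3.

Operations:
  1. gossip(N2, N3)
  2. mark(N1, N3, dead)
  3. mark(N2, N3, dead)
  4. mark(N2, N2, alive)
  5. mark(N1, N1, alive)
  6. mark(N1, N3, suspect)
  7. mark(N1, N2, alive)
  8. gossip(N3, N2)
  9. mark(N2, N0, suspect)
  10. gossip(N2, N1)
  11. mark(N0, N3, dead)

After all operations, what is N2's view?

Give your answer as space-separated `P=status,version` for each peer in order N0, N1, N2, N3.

Answer: N0=suspect,1 N1=alive,1 N2=alive,1 N3=suspect,2

Derivation:
Op 1: gossip N2<->N3 -> N2.N0=(alive,v0) N2.N1=(alive,v0) N2.N2=(alive,v0) N2.N3=(alive,v0) | N3.N0=(alive,v0) N3.N1=(alive,v0) N3.N2=(alive,v0) N3.N3=(alive,v0)
Op 2: N1 marks N3=dead -> (dead,v1)
Op 3: N2 marks N3=dead -> (dead,v1)
Op 4: N2 marks N2=alive -> (alive,v1)
Op 5: N1 marks N1=alive -> (alive,v1)
Op 6: N1 marks N3=suspect -> (suspect,v2)
Op 7: N1 marks N2=alive -> (alive,v1)
Op 8: gossip N3<->N2 -> N3.N0=(alive,v0) N3.N1=(alive,v0) N3.N2=(alive,v1) N3.N3=(dead,v1) | N2.N0=(alive,v0) N2.N1=(alive,v0) N2.N2=(alive,v1) N2.N3=(dead,v1)
Op 9: N2 marks N0=suspect -> (suspect,v1)
Op 10: gossip N2<->N1 -> N2.N0=(suspect,v1) N2.N1=(alive,v1) N2.N2=(alive,v1) N2.N3=(suspect,v2) | N1.N0=(suspect,v1) N1.N1=(alive,v1) N1.N2=(alive,v1) N1.N3=(suspect,v2)
Op 11: N0 marks N3=dead -> (dead,v1)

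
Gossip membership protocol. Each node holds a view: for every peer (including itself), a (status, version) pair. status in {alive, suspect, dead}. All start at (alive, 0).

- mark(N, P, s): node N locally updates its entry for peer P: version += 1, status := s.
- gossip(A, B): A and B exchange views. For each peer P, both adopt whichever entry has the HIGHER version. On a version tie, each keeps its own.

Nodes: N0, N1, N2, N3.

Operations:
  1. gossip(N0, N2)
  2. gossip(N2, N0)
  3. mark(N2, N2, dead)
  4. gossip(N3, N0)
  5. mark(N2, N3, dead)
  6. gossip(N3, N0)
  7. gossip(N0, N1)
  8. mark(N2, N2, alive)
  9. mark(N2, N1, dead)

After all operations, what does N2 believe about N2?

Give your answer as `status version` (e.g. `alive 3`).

Op 1: gossip N0<->N2 -> N0.N0=(alive,v0) N0.N1=(alive,v0) N0.N2=(alive,v0) N0.N3=(alive,v0) | N2.N0=(alive,v0) N2.N1=(alive,v0) N2.N2=(alive,v0) N2.N3=(alive,v0)
Op 2: gossip N2<->N0 -> N2.N0=(alive,v0) N2.N1=(alive,v0) N2.N2=(alive,v0) N2.N3=(alive,v0) | N0.N0=(alive,v0) N0.N1=(alive,v0) N0.N2=(alive,v0) N0.N3=(alive,v0)
Op 3: N2 marks N2=dead -> (dead,v1)
Op 4: gossip N3<->N0 -> N3.N0=(alive,v0) N3.N1=(alive,v0) N3.N2=(alive,v0) N3.N3=(alive,v0) | N0.N0=(alive,v0) N0.N1=(alive,v0) N0.N2=(alive,v0) N0.N3=(alive,v0)
Op 5: N2 marks N3=dead -> (dead,v1)
Op 6: gossip N3<->N0 -> N3.N0=(alive,v0) N3.N1=(alive,v0) N3.N2=(alive,v0) N3.N3=(alive,v0) | N0.N0=(alive,v0) N0.N1=(alive,v0) N0.N2=(alive,v0) N0.N3=(alive,v0)
Op 7: gossip N0<->N1 -> N0.N0=(alive,v0) N0.N1=(alive,v0) N0.N2=(alive,v0) N0.N3=(alive,v0) | N1.N0=(alive,v0) N1.N1=(alive,v0) N1.N2=(alive,v0) N1.N3=(alive,v0)
Op 8: N2 marks N2=alive -> (alive,v2)
Op 9: N2 marks N1=dead -> (dead,v1)

Answer: alive 2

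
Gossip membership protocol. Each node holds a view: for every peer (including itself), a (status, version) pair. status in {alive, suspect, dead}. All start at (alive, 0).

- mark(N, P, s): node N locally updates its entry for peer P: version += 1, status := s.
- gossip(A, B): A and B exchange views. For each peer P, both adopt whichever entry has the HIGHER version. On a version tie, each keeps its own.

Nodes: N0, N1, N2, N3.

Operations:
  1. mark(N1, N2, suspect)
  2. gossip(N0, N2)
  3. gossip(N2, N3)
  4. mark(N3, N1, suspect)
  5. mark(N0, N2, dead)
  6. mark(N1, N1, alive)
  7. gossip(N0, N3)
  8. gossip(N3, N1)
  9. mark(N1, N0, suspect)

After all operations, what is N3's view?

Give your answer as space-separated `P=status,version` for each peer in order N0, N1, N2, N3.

Answer: N0=alive,0 N1=suspect,1 N2=dead,1 N3=alive,0

Derivation:
Op 1: N1 marks N2=suspect -> (suspect,v1)
Op 2: gossip N0<->N2 -> N0.N0=(alive,v0) N0.N1=(alive,v0) N0.N2=(alive,v0) N0.N3=(alive,v0) | N2.N0=(alive,v0) N2.N1=(alive,v0) N2.N2=(alive,v0) N2.N3=(alive,v0)
Op 3: gossip N2<->N3 -> N2.N0=(alive,v0) N2.N1=(alive,v0) N2.N2=(alive,v0) N2.N3=(alive,v0) | N3.N0=(alive,v0) N3.N1=(alive,v0) N3.N2=(alive,v0) N3.N3=(alive,v0)
Op 4: N3 marks N1=suspect -> (suspect,v1)
Op 5: N0 marks N2=dead -> (dead,v1)
Op 6: N1 marks N1=alive -> (alive,v1)
Op 7: gossip N0<->N3 -> N0.N0=(alive,v0) N0.N1=(suspect,v1) N0.N2=(dead,v1) N0.N3=(alive,v0) | N3.N0=(alive,v0) N3.N1=(suspect,v1) N3.N2=(dead,v1) N3.N3=(alive,v0)
Op 8: gossip N3<->N1 -> N3.N0=(alive,v0) N3.N1=(suspect,v1) N3.N2=(dead,v1) N3.N3=(alive,v0) | N1.N0=(alive,v0) N1.N1=(alive,v1) N1.N2=(suspect,v1) N1.N3=(alive,v0)
Op 9: N1 marks N0=suspect -> (suspect,v1)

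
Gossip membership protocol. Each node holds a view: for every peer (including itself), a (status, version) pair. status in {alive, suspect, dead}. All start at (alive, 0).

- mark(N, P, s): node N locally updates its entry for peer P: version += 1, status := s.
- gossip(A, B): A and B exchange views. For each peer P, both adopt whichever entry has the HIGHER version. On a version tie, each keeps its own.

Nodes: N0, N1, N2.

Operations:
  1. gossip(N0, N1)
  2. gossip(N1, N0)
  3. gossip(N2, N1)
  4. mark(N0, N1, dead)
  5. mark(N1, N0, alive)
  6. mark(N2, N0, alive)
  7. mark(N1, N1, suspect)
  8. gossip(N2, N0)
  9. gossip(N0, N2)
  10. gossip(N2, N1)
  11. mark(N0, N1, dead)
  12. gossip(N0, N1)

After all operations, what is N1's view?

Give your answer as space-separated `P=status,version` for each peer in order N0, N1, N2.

Op 1: gossip N0<->N1 -> N0.N0=(alive,v0) N0.N1=(alive,v0) N0.N2=(alive,v0) | N1.N0=(alive,v0) N1.N1=(alive,v0) N1.N2=(alive,v0)
Op 2: gossip N1<->N0 -> N1.N0=(alive,v0) N1.N1=(alive,v0) N1.N2=(alive,v0) | N0.N0=(alive,v0) N0.N1=(alive,v0) N0.N2=(alive,v0)
Op 3: gossip N2<->N1 -> N2.N0=(alive,v0) N2.N1=(alive,v0) N2.N2=(alive,v0) | N1.N0=(alive,v0) N1.N1=(alive,v0) N1.N2=(alive,v0)
Op 4: N0 marks N1=dead -> (dead,v1)
Op 5: N1 marks N0=alive -> (alive,v1)
Op 6: N2 marks N0=alive -> (alive,v1)
Op 7: N1 marks N1=suspect -> (suspect,v1)
Op 8: gossip N2<->N0 -> N2.N0=(alive,v1) N2.N1=(dead,v1) N2.N2=(alive,v0) | N0.N0=(alive,v1) N0.N1=(dead,v1) N0.N2=(alive,v0)
Op 9: gossip N0<->N2 -> N0.N0=(alive,v1) N0.N1=(dead,v1) N0.N2=(alive,v0) | N2.N0=(alive,v1) N2.N1=(dead,v1) N2.N2=(alive,v0)
Op 10: gossip N2<->N1 -> N2.N0=(alive,v1) N2.N1=(dead,v1) N2.N2=(alive,v0) | N1.N0=(alive,v1) N1.N1=(suspect,v1) N1.N2=(alive,v0)
Op 11: N0 marks N1=dead -> (dead,v2)
Op 12: gossip N0<->N1 -> N0.N0=(alive,v1) N0.N1=(dead,v2) N0.N2=(alive,v0) | N1.N0=(alive,v1) N1.N1=(dead,v2) N1.N2=(alive,v0)

Answer: N0=alive,1 N1=dead,2 N2=alive,0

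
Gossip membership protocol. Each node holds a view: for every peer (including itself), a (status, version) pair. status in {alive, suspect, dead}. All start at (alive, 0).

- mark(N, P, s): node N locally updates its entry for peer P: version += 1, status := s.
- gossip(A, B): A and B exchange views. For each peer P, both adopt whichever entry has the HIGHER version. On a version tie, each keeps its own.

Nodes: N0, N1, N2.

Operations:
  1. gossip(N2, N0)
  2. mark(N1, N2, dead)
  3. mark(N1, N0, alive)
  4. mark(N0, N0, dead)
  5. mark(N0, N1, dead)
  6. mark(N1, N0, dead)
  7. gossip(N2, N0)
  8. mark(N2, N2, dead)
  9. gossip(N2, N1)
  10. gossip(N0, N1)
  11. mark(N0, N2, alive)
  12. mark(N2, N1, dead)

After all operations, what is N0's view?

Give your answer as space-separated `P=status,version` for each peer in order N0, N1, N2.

Op 1: gossip N2<->N0 -> N2.N0=(alive,v0) N2.N1=(alive,v0) N2.N2=(alive,v0) | N0.N0=(alive,v0) N0.N1=(alive,v0) N0.N2=(alive,v0)
Op 2: N1 marks N2=dead -> (dead,v1)
Op 3: N1 marks N0=alive -> (alive,v1)
Op 4: N0 marks N0=dead -> (dead,v1)
Op 5: N0 marks N1=dead -> (dead,v1)
Op 6: N1 marks N0=dead -> (dead,v2)
Op 7: gossip N2<->N0 -> N2.N0=(dead,v1) N2.N1=(dead,v1) N2.N2=(alive,v0) | N0.N0=(dead,v1) N0.N1=(dead,v1) N0.N2=(alive,v0)
Op 8: N2 marks N2=dead -> (dead,v1)
Op 9: gossip N2<->N1 -> N2.N0=(dead,v2) N2.N1=(dead,v1) N2.N2=(dead,v1) | N1.N0=(dead,v2) N1.N1=(dead,v1) N1.N2=(dead,v1)
Op 10: gossip N0<->N1 -> N0.N0=(dead,v2) N0.N1=(dead,v1) N0.N2=(dead,v1) | N1.N0=(dead,v2) N1.N1=(dead,v1) N1.N2=(dead,v1)
Op 11: N0 marks N2=alive -> (alive,v2)
Op 12: N2 marks N1=dead -> (dead,v2)

Answer: N0=dead,2 N1=dead,1 N2=alive,2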